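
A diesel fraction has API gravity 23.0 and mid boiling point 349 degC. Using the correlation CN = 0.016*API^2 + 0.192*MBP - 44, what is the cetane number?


CN = 0.016 * 23.0^2 + 0.192 * 349 - 44
CN = 8.464 + 67.008 - 44 = 31.472

31.472


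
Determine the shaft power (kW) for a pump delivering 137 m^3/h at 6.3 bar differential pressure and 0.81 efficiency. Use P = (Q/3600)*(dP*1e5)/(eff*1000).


Q = 137 / 3600 = 0.0380556 m^3/s
P = 0.0380556 * (6.3 * 1e5) / 0.81 / 1000 = 29.60

29.60 kW


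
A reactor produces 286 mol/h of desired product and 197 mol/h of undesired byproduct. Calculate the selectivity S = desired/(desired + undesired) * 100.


Selectivity = desired / (desired + undesired) * 100
Total products = 286 + 197 = 483 mol/h
S = 286 / 483 * 100
= 0.5921 * 100
= 59.21 %

59.21 %


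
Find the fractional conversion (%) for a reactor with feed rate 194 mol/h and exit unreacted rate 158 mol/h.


X = (F_in - F_out) / F_in * 100
Moles reacted = 194 - 158 = 36
X = 36 / 194 * 100
= 0.1856 * 100
= 18.56 %

18.56 %


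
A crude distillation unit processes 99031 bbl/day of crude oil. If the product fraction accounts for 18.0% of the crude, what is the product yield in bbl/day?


Crude throughput = 99031 bbl/day
Fraction yield = 18.0%
yield = throughput * fraction / 100
yield = 99031 * 18.0 / 100 = 17825.58

17825.58 bbl/day


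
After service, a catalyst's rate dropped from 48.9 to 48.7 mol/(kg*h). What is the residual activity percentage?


Activity (%) = (rate_used / rate_fresh) * 100
rate_used = 48.7, rate_fresh = 48.9
= (48.7 / 48.9) * 100
= 0.9959 * 100 = 99.59

99.59 %


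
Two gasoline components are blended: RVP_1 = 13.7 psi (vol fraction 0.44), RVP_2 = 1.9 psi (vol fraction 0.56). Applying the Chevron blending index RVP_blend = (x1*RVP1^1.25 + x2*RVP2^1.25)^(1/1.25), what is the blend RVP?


Chevron index: RVP_blend = (sum xi*RVPi^1.25)^(1/1.25)
RVP^1.25 terms: 0.44 * 13.7^1.25 + 0.56 * 1.9^1.25 = 12.8464
RVP_blend = 12.8464^(1/1.25) = 7.709

7.709 psi


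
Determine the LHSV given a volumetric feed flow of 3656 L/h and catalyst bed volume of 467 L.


LHSV = volumetric feed rate / catalyst volume
= 3656 L/h / 467 L
= 7.829 h^-1

7.829 h^-1


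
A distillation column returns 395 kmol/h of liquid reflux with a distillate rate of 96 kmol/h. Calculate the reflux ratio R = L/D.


Reflux ratio definition: R = L / D (liquid returned / distillate withdrawn)
L = 395 kmol/h, D = 96 kmol/h
R = 395 / 96 = 4.115

4.115


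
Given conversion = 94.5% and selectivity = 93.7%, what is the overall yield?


Overall yield = conversion (%) * selectivity (%) / 100
Conversion = 94.5%, Selectivity = 93.7%
Y = 94.5 * 93.7 / 100
= 88.5465 %

88.5465 %


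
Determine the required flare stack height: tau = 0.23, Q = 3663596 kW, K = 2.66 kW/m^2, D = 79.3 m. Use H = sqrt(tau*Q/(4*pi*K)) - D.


tau*Q/(4*pi*K) = 0.23 * 3663596 / (4 * pi * 2.66) = 25208.3
sqrt(25208.3) = 158.771
H = 158.771 - 79.3 = 79.47

79.47 m


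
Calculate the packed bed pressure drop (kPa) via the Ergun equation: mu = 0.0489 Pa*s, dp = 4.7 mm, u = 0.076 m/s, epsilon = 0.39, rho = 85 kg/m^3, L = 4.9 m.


dp = 4.7 mm = 0.0047 m
Viscous term = 150*0.0489*0.076*(1-0.39)^2 / (0.0047^2*0.39^3) = 158301
Inertial term = 1.75*85*0.076^2*(1-0.39) / (0.0047*0.39^3) = 1879.85
dP/L = 158301 + 1879.85 = 160181 Pa/m
dP = 160181 * 4.9 / 1000 = 784.9 kPa

784.9 kPa


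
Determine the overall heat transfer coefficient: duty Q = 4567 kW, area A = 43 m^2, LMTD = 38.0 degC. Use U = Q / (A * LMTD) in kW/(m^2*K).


From Q = U*A*LMTD, U = Q / (A * LMTD)
U = 4567 / (43 * 38.0) = 4567 / 1634 = 2.795

2.795 kW/(m^2*K)


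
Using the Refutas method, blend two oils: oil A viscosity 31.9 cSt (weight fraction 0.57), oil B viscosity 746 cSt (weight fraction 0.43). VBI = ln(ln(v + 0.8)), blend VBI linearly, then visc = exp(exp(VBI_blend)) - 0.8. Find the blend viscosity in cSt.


Refutas method: VBN_i = 14.534*ln(ln(visc_i + 0.8)) + 10.975, blended linearly by mass fraction; since VBN is linear in VBI_i = ln(ln(visc_i + 0.8)) and the fractions sum to 1, blend VBI directly: visc = exp(exp(VBI_blend)) - 0.8
VBI_1 = ln(ln(31.9 + 0.8)) = 1.24915
VBI_2 = ln(ln(746 + 0.8)) = 1.88946
VBI_blend = 0.57 * 1.24915 + 0.43 * 1.88946 = 1.52448
visc_blend = exp(exp(1.52448)) - 0.8 = 97.97

97.97 cSt


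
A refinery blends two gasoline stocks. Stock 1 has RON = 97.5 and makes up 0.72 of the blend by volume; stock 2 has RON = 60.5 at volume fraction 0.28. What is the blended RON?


Linear blending: RON_blend = sum(vi * RONi)
Contribution 1: 0.72 * 97.5 = 70.2
Contribution 2: 0.28 * 60.5 = 16.94
RON_blend = 70.2 + 16.94 = 87.14

87.14


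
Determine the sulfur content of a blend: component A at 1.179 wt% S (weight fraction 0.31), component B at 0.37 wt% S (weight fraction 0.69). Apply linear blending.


Linear sulfur blending: S_blend = x1*S1 + x2*S2
Contribution 1: 0.31 * 1.179 = 0.36549 wt%
Contribution 2: 0.69 * 0.37 = 0.2553 wt%
S_blend = 0.36549 + 0.2553 = 0.62079

0.62079 wt%


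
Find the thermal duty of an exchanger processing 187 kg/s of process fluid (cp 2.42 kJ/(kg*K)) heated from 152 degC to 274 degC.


Q = m_dot * cp * delta_T
delta_T = 274 - 152 = 122 K
Q = 187 * 2.42 * 122
= 452.54 * 122
= 55209.88 kW

55209.88 kW


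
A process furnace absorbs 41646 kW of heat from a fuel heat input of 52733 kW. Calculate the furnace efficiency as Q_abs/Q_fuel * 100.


Furnace efficiency = Q_absorbed / Q_fuel * 100
= 41646 / 52733 * 100 = 78.98

78.98 %


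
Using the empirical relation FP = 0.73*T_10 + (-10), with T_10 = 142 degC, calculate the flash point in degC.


FP = 0.73 * 142 + (-10) = 93.66

93.66 degC


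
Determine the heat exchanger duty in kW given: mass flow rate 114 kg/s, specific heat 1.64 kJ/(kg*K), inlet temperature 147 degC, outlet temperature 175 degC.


Q = m_dot * cp * delta_T
delta_T = 175 - 147 = 28 K
Q = 114 * 1.64 * 28
= 186.96 * 28
= 5234.88 kW

5234.88 kW


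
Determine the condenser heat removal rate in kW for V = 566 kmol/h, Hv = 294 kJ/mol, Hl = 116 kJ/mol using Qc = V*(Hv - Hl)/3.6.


Qc = 566 * (294 - 116) / 3.6 = 566 * 178 / 3.6 = 27990

27990 kW


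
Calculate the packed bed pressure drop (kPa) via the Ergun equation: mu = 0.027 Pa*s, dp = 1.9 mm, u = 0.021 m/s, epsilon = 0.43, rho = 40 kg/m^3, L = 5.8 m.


dp = 1.9 mm = 0.0019 m
Viscous term = 150*0.027*0.021*(1-0.43)^2 / (0.0019^2*0.43^3) = 96274.5
Inertial term = 1.75*40*0.021^2*(1-0.43) / (0.0019*0.43^3) = 116.48
dP/L = 96274.5 + 116.48 = 96391 Pa/m
dP = 96391 * 5.8 / 1000 = 559.1 kPa

559.1 kPa


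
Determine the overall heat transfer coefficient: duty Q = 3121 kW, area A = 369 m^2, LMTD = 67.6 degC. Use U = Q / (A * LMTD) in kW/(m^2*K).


From Q = U*A*LMTD, U = Q / (A * LMTD)
U = 3121 / (369 * 67.6) = 3121 / 24944.4 = 0.1251

0.1251 kW/(m^2*K)


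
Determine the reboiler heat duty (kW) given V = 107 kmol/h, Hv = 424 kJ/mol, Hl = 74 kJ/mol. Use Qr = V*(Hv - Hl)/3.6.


Qr = 107 * (424 - 74) / 3.6 = 107 * 350 / 3.6 = 10400

10400 kW


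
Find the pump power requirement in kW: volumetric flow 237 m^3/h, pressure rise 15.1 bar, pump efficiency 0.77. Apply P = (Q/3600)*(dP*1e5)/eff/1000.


Q = 237 / 3600 = 0.0658333 m^3/s
P = 0.0658333 * (15.1 * 1e5) / 0.77 / 1000 = 129.1

129.1 kW


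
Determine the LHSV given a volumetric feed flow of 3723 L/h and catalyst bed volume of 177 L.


LHSV = volumetric feed rate / catalyst volume
= 3723 L/h / 177 L
= 21.03 h^-1

21.03 h^-1


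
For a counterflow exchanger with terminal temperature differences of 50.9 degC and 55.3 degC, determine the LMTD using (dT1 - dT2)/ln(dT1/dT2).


LMTD = (dT1 - dT2) / ln(dT1/dT2)
= (50.9 - 55.3) / ln(50.9 / 55.3) = -4.4 / -0.08291 = 53.07

53.07 degC


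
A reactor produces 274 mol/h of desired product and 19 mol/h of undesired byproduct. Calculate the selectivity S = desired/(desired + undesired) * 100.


Selectivity = desired / (desired + undesired) * 100
Total products = 274 + 19 = 293 mol/h
S = 274 / 293 * 100
= 0.9352 * 100
= 93.52 %

93.52 %


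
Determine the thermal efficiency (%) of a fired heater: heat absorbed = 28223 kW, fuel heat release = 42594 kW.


Furnace efficiency = Q_absorbed / Q_fuel * 100
= 28223 / 42594 * 100 = 66.26

66.26 %


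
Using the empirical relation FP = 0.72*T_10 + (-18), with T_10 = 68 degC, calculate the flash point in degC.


FP = 0.72 * 68 + (-18) = 30.96

30.96 degC


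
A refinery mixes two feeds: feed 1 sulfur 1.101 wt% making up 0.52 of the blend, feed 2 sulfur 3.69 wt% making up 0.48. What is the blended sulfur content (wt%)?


Linear sulfur blending: S_blend = x1*S1 + x2*S2
Contribution 1: 0.52 * 1.101 = 0.57252 wt%
Contribution 2: 0.48 * 3.69 = 1.7712 wt%
S_blend = 0.57252 + 1.7712 = 2.34372

2.34372 wt%


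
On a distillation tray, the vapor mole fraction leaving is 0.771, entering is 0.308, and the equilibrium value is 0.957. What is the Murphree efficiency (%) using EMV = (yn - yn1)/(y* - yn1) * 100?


Murphree vapor efficiency: EMV = (y_n - y_(n-1)) / (y*_n - y_(n-1)) * 100
EMV = (0.771 - 0.308) / (0.957 - 0.308) * 100 = 0.463 / 0.649 * 100 = 71.34

71.34 %


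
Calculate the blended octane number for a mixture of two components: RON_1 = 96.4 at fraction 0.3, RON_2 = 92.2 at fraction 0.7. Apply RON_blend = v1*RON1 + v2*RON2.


Linear blending: RON_blend = sum(vi * RONi)
Contribution 1: 0.3 * 96.4 = 28.92
Contribution 2: 0.7 * 92.2 = 64.54
RON_blend = 28.92 + 64.54 = 93.46

93.46


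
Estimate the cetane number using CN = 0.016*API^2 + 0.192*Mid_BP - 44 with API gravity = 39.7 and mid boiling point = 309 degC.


CN = 0.016 * 39.7^2 + 0.192 * 309 - 44
CN = 25.21744 + 59.328 - 44 = 40.54544

40.54544


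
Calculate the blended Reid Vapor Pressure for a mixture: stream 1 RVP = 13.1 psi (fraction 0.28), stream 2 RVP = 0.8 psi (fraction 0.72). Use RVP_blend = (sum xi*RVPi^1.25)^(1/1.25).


Chevron index: RVP_blend = (sum xi*RVPi^1.25)^(1/1.25)
RVP^1.25 terms: 0.28 * 13.1^1.25 + 0.72 * 0.8^1.25 = 7.52301
RVP_blend = 7.52301^(1/1.25) = 5.025

5.025 psi


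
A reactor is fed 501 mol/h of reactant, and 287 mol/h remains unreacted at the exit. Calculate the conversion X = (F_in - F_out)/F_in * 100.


X = (F_in - F_out) / F_in * 100
Moles reacted = 501 - 287 = 214
X = 214 / 501 * 100
= 0.4271 * 100
= 42.71 %

42.71 %


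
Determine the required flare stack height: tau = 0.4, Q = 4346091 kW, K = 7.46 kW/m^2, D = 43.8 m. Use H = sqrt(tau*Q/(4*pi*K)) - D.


tau*Q/(4*pi*K) = 0.4 * 4346091 / (4 * pi * 7.46) = 18544.3
sqrt(18544.3) = 136.177
H = 136.177 - 43.8 = 92.38

92.38 m


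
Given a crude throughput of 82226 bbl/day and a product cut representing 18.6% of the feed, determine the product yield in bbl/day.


Crude throughput = 82226 bbl/day
Fraction yield = 18.6%
yield = throughput * fraction / 100
yield = 82226 * 18.6 / 100 = 15294.036

15294.036 bbl/day


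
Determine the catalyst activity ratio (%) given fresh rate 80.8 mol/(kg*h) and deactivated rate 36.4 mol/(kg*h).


Activity (%) = (rate_used / rate_fresh) * 100
rate_used = 36.4, rate_fresh = 80.8
= (36.4 / 80.8) * 100
= 0.4505 * 100 = 45.05

45.05 %


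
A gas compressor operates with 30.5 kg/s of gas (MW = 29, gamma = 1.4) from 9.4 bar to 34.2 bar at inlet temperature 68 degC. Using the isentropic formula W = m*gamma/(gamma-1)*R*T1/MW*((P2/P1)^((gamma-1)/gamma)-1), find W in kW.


Isentropic work: W = m*(gamma/(gamma-1))*(R*T1/MW)*((P2/P1)^((gamma-1)/gamma) - 1)
T1 = 68 + 273.15 = 341.15 K
Pressure ratio = 34.2 / 9.4 = 3.6383
Exponent = (1.4 - 1)/1.4 = 0.285714
(P2/P1)^exp - 1 = 3.6383^0.285714 - 1 = 0.446294
W = 30.5 * 1.4 / 0.4 * 8.314 * 341.15 / 29 * 0.446294 = 4660

4660 kW


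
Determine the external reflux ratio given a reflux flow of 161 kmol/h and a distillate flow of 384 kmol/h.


Reflux ratio definition: R = L / D (liquid returned / distillate withdrawn)
L = 161 kmol/h, D = 384 kmol/h
R = 161 / 384 = 0.4193

0.4193


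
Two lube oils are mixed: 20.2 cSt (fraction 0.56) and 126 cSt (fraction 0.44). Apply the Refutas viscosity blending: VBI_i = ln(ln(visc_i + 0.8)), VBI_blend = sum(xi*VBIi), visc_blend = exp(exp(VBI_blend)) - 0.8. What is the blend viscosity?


Refutas method: VBN_i = 14.534*ln(ln(visc_i + 0.8)) + 10.975, blended linearly by mass fraction; since VBN is linear in VBI_i = ln(ln(visc_i + 0.8)) and the fractions sum to 1, blend VBI directly: visc = exp(exp(VBI_blend)) - 0.8
VBI_1 = ln(ln(20.2 + 0.8)) = 1.11334
VBI_2 = ln(ln(126 + 0.8)) = 1.57745
VBI_blend = 0.56 * 1.11334 + 0.44 * 1.57745 = 1.31755
visc_blend = exp(exp(1.31755)) - 0.8 = 41.06

41.06 cSt


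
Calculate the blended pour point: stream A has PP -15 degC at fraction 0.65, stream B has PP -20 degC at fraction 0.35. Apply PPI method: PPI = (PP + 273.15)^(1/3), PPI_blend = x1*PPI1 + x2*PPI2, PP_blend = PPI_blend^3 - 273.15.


PPI_1 = (-15 + 273.15)^(1/3) = 6.36733
PPI_2 = (-20 + 273.15)^(1/3) = 6.325953
PPI_blend = 0.65 * 6.36733 + 0.35 * 6.325953 = 6.352848
PP_blend = 6.352848^3 - 273.15 = 256.3925 - 273.15 = -16.76

-16.76 degC


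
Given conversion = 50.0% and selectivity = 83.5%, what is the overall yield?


Overall yield = conversion (%) * selectivity (%) / 100
Conversion = 50.0%, Selectivity = 83.5%
Y = 50.0 * 83.5 / 100
= 41.75 %

41.75 %


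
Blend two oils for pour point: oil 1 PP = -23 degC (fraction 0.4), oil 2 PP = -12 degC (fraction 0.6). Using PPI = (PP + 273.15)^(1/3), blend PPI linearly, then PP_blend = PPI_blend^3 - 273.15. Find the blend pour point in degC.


PPI_1 = (-23 + 273.15)^(1/3) = 6.300865
PPI_2 = (-12 + 273.15)^(1/3) = 6.391901
PPI_blend = 0.4 * 6.300865 + 0.6 * 6.391901 = 6.355487
PP_blend = 6.355487^3 - 273.15 = 256.7122 - 273.15 = -16.44

-16.44 degC


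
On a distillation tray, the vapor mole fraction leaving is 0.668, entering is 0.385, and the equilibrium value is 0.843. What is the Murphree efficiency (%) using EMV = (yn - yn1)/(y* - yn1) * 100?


Murphree vapor efficiency: EMV = (y_n - y_(n-1)) / (y*_n - y_(n-1)) * 100
EMV = (0.668 - 0.385) / (0.843 - 0.385) * 100 = 0.283 / 0.458 * 100 = 61.79

61.79 %


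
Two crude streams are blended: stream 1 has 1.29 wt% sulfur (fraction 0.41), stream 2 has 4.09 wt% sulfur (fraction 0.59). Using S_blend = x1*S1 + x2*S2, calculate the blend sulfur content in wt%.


Linear sulfur blending: S_blend = x1*S1 + x2*S2
Contribution 1: 0.41 * 1.29 = 0.5289 wt%
Contribution 2: 0.59 * 4.09 = 2.4131 wt%
S_blend = 0.5289 + 2.4131 = 2.942

2.942 wt%


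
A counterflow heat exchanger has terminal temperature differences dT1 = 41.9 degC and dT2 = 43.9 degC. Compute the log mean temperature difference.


LMTD = (dT1 - dT2) / ln(dT1/dT2)
= (41.9 - 43.9) / ln(41.9 / 43.9) = -2 / -0.0466285 = 42.89

42.89 degC


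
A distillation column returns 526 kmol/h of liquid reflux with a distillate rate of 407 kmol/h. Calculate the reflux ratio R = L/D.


Reflux ratio definition: R = L / D (liquid returned / distillate withdrawn)
L = 526 kmol/h, D = 407 kmol/h
R = 526 / 407 = 1.292

1.292


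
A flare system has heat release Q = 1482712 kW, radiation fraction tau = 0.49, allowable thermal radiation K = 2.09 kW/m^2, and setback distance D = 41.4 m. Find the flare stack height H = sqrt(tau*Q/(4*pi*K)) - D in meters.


tau*Q/(4*pi*K) = 0.49 * 1482712 / (4 * pi * 2.09) = 27662.8
sqrt(27662.8) = 166.321
H = 166.321 - 41.4 = 124.9

124.9 m


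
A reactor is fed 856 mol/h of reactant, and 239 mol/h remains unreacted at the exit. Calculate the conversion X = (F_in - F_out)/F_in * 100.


X = (F_in - F_out) / F_in * 100
Moles reacted = 856 - 239 = 617
X = 617 / 856 * 100
= 0.7208 * 100
= 72.08 %

72.08 %


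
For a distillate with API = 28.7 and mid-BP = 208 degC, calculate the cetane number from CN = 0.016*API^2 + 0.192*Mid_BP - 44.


CN = 0.016 * 28.7^2 + 0.192 * 208 - 44
CN = 13.17904 + 39.936 - 44 = 9.11504

9.11504


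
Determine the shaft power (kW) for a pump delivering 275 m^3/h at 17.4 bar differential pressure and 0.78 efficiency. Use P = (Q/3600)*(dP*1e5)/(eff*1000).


Q = 275 / 3600 = 0.0763889 m^3/s
P = 0.0763889 * (17.4 * 1e5) / 0.78 / 1000 = 170.4

170.4 kW


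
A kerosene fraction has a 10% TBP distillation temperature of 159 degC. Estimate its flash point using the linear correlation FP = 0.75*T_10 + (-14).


FP = 0.75 * 159 + (-14) = 105.25

105.25 degC


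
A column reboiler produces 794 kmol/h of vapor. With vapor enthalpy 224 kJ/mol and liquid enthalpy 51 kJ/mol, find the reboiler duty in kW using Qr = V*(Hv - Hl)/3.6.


Qr = 794 * (224 - 51) / 3.6 = 794 * 173 / 3.6 = 38160

38160 kW


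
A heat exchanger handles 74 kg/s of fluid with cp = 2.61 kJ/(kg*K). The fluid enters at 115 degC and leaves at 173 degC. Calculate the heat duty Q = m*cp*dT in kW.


Q = m_dot * cp * delta_T
delta_T = 173 - 115 = 58 K
Q = 74 * 2.61 * 58
= 193.14 * 58
= 11202.12 kW

11202.12 kW


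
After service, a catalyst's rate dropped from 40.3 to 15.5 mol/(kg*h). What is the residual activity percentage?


Activity (%) = (rate_used / rate_fresh) * 100
rate_used = 15.5, rate_fresh = 40.3
= (15.5 / 40.3) * 100
= 0.3846 * 100 = 38.46

38.46 %


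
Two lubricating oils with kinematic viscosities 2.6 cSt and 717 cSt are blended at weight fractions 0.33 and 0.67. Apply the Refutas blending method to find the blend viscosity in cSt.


Refutas method: VBN_i = 14.534*ln(ln(visc_i + 0.8)) + 10.975, blended linearly by mass fraction; since VBN is linear in VBI_i = ln(ln(visc_i + 0.8)) and the fractions sum to 1, blend VBI directly: visc = exp(exp(VBI_blend)) - 0.8
VBI_1 = ln(ln(2.6 + 0.8)) = 0.201941
VBI_2 = ln(ln(717 + 0.8)) = 1.88346
VBI_blend = 0.33 * 0.201941 + 0.67 * 1.88346 = 1.32856
visc_blend = exp(exp(1.32856)) - 0.8 = 42.82

42.82 cSt


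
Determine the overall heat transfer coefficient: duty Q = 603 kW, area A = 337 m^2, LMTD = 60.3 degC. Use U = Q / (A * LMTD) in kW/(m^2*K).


From Q = U*A*LMTD, U = Q / (A * LMTD)
U = 603 / (337 * 60.3) = 603 / 20321.1 = 0.02967

0.02967 kW/(m^2*K)


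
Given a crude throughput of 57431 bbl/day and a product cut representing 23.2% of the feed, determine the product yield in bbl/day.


Crude throughput = 57431 bbl/day
Fraction yield = 23.2%
yield = throughput * fraction / 100
yield = 57431 * 23.2 / 100 = 13323.992

13323.992 bbl/day


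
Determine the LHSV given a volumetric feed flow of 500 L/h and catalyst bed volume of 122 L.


LHSV = volumetric feed rate / catalyst volume
= 500 L/h / 122 L
= 4.098 h^-1

4.098 h^-1


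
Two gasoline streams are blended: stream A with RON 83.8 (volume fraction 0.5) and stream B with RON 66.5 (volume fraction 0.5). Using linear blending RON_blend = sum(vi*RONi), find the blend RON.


Linear blending: RON_blend = sum(vi * RONi)
Contribution 1: 0.5 * 83.8 = 41.9
Contribution 2: 0.5 * 66.5 = 33.25
RON_blend = 41.9 + 33.25 = 75.15

75.15


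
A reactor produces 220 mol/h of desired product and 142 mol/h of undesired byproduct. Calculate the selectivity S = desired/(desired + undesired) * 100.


Selectivity = desired / (desired + undesired) * 100
Total products = 220 + 142 = 362 mol/h
S = 220 / 362 * 100
= 0.6077 * 100
= 60.77 %

60.77 %


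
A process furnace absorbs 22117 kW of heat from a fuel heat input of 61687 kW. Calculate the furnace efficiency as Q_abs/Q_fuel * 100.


Furnace efficiency = Q_absorbed / Q_fuel * 100
= 22117 / 61687 * 100 = 35.85

35.85 %


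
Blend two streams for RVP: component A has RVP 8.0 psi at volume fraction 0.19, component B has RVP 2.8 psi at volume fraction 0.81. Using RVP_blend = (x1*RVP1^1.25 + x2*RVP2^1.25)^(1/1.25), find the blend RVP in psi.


Chevron index: RVP_blend = (sum xi*RVPi^1.25)^(1/1.25)
RVP^1.25 terms: 0.19 * 8.0^1.25 + 0.81 * 2.8^1.25 = 5.49014
RVP_blend = 5.49014^(1/1.25) = 3.905

3.905 psi


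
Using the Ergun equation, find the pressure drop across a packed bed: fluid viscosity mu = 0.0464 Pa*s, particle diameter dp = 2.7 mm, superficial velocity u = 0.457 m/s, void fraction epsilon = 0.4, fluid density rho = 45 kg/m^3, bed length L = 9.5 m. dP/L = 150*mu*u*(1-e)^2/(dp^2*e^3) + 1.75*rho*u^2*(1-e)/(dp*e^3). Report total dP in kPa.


dp = 2.7 mm = 0.0027 m
Viscous term = 150*0.0464*0.457*(1-0.4)^2 / (0.0027^2*0.4^3) = 2454260
Inertial term = 1.75*45*0.457^2*(1-0.4) / (0.0027*0.4^3) = 57107.1
dP/L = 2454260 + 57107.1 = 2511370 Pa/m
dP = 2511370 * 9.5 / 1000 = 23860 kPa

23860 kPa


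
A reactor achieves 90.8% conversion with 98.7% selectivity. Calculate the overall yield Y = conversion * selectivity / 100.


Overall yield = conversion (%) * selectivity (%) / 100
Conversion = 90.8%, Selectivity = 98.7%
Y = 90.8 * 98.7 / 100
= 89.6196 %

89.6196 %


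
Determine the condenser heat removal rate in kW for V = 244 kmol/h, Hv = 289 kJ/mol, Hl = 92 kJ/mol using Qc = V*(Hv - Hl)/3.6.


Qc = 244 * (289 - 92) / 3.6 = 244 * 197 / 3.6 = 13350

13350 kW


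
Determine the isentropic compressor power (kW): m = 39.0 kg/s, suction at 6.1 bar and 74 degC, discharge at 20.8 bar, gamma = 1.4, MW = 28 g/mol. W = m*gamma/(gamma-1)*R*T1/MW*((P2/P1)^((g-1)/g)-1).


Isentropic work: W = m*(gamma/(gamma-1))*(R*T1/MW)*((P2/P1)^((gamma-1)/gamma) - 1)
T1 = 74 + 273.15 = 347.15 K
Pressure ratio = 20.8 / 6.1 = 3.40984
Exponent = (1.4 - 1)/1.4 = 0.285714
(P2/P1)^exp - 1 = 3.40984^0.285714 - 1 = 0.419742
W = 39.0 * 1.4 / 0.4 * 8.314 * 347.15 / 28 * 0.419742 = 5906

5906 kW


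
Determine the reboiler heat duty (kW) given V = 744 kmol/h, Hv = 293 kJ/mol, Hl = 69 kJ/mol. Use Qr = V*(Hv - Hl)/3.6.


Qr = 744 * (293 - 69) / 3.6 = 744 * 224 / 3.6 = 46290

46290 kW


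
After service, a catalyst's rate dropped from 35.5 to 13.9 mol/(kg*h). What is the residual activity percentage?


Activity (%) = (rate_used / rate_fresh) * 100
rate_used = 13.9, rate_fresh = 35.5
= (13.9 / 35.5) * 100
= 0.3915 * 100 = 39.15

39.15 %


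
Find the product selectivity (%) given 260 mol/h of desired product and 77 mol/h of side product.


Selectivity = desired / (desired + undesired) * 100
Total products = 260 + 77 = 337 mol/h
S = 260 / 337 * 100
= 0.7715 * 100
= 77.15 %

77.15 %


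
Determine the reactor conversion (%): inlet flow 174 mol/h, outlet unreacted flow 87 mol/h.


X = (F_in - F_out) / F_in * 100
Moles reacted = 174 - 87 = 87
X = 87 / 174 * 100
= 0.5000 * 100
= 50.00 %

50.00 %


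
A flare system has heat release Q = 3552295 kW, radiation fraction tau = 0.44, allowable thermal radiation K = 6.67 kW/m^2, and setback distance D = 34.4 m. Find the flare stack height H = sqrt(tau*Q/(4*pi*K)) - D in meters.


tau*Q/(4*pi*K) = 0.44 * 3552295 / (4 * pi * 6.67) = 18647.7
sqrt(18647.7) = 136.557
H = 136.557 - 34.4 = 102.2

102.2 m


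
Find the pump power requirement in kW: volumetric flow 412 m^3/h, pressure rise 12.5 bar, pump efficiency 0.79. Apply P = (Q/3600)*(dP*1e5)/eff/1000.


Q = 412 / 3600 = 0.114444 m^3/s
P = 0.114444 * (12.5 * 1e5) / 0.79 / 1000 = 181.1

181.1 kW


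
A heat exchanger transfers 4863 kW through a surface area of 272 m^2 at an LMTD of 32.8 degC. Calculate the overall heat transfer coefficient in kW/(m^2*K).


From Q = U*A*LMTD, U = Q / (A * LMTD)
U = 4863 / (272 * 32.8) = 4863 / 8921.6 = 0.5451

0.5451 kW/(m^2*K)


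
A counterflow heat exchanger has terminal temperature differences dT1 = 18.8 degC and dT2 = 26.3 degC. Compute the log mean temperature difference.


LMTD = (dT1 - dT2) / ln(dT1/dT2)
= (18.8 - 26.3) / ln(18.8 / 26.3) = -7.5 / -0.335712 = 22.34

22.34 degC


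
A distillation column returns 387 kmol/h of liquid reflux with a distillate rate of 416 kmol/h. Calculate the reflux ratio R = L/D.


Reflux ratio definition: R = L / D (liquid returned / distillate withdrawn)
L = 387 kmol/h, D = 416 kmol/h
R = 387 / 416 = 0.9303

0.9303


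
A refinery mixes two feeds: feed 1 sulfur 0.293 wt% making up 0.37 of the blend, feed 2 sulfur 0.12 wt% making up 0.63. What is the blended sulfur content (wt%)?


Linear sulfur blending: S_blend = x1*S1 + x2*S2
Contribution 1: 0.37 * 0.293 = 0.10841 wt%
Contribution 2: 0.63 * 0.12 = 0.0756 wt%
S_blend = 0.10841 + 0.0756 = 0.18401

0.18401 wt%


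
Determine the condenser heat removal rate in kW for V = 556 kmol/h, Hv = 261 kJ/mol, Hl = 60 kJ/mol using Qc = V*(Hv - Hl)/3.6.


Qc = 556 * (261 - 60) / 3.6 = 556 * 201 / 3.6 = 31040

31040 kW


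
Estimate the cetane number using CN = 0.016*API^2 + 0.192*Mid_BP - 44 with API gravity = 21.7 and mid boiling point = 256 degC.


CN = 0.016 * 21.7^2 + 0.192 * 256 - 44
CN = 7.53424 + 49.152 - 44 = 12.68624

12.68624


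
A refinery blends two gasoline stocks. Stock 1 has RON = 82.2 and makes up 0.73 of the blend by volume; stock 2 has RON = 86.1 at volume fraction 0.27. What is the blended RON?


Linear blending: RON_blend = sum(vi * RONi)
Contribution 1: 0.73 * 82.2 = 60.006
Contribution 2: 0.27 * 86.1 = 23.247
RON_blend = 60.006 + 23.247 = 83.253

83.253


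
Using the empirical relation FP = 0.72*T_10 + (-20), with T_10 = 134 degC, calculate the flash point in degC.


FP = 0.72 * 134 + (-20) = 76.48

76.48 degC


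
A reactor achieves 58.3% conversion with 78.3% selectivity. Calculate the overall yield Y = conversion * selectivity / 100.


Overall yield = conversion (%) * selectivity (%) / 100
Conversion = 58.3%, Selectivity = 78.3%
Y = 58.3 * 78.3 / 100
= 45.6489 %

45.6489 %


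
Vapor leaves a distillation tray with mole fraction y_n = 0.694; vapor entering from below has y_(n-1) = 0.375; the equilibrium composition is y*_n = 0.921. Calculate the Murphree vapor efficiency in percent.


Murphree vapor efficiency: EMV = (y_n - y_(n-1)) / (y*_n - y_(n-1)) * 100
EMV = (0.694 - 0.375) / (0.921 - 0.375) * 100 = 0.319 / 0.546 * 100 = 58.42

58.42 %


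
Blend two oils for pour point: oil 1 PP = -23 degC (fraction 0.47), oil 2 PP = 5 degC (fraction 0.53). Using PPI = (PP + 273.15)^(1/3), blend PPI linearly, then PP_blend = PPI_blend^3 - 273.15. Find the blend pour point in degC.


PPI_1 = (-23 + 273.15)^(1/3) = 6.300865
PPI_2 = (5 + 273.15)^(1/3) = 6.527693
PPI_blend = 0.47 * 6.300865 + 0.53 * 6.527693 = 6.421084
PP_blend = 6.421084^3 - 273.15 = 264.7433 - 273.15 = -8.41

-8.41 degC


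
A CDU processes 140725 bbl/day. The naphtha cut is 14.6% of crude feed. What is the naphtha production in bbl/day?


Crude throughput = 140725 bbl/day
Fraction yield = 14.6%
yield = throughput * fraction / 100
yield = 140725 * 14.6 / 100 = 20545.85

20545.85 bbl/day


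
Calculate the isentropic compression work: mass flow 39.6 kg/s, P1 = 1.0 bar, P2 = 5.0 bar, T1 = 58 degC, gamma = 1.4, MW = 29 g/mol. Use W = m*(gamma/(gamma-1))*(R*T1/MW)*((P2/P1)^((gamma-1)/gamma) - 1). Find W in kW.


Isentropic work: W = m*(gamma/(gamma-1))*(R*T1/MW)*((P2/P1)^((gamma-1)/gamma) - 1)
T1 = 58 + 273.15 = 331.15 K
Pressure ratio = 5.0 / 1.0 = 5
Exponent = (1.4 - 1)/1.4 = 0.285714
(P2/P1)^exp - 1 = 5^0.285714 - 1 = 0.583819
W = 39.6 * 1.4 / 0.4 * 8.314 * 331.15 / 29 * 0.583819 = 7682

7682 kW


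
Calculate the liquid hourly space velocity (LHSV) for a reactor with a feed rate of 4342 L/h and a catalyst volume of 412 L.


LHSV = volumetric feed rate / catalyst volume
= 4342 L/h / 412 L
= 10.54 h^-1

10.54 h^-1


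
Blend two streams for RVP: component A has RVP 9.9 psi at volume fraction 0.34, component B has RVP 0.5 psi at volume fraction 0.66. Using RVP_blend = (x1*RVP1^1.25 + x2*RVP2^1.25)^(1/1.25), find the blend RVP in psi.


Chevron index: RVP_blend = (sum xi*RVPi^1.25)^(1/1.25)
RVP^1.25 terms: 0.34 * 9.9^1.25 + 0.66 * 0.5^1.25 = 6.24816
RVP_blend = 6.24816^(1/1.25) = 4.331

4.331 psi


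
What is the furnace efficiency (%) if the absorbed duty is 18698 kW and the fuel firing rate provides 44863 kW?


Furnace efficiency = Q_absorbed / Q_fuel * 100
= 18698 / 44863 * 100 = 41.68

41.68 %


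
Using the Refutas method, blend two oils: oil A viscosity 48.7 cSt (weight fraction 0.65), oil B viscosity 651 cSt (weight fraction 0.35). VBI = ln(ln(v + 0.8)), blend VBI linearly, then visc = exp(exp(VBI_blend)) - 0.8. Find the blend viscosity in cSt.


Refutas method: VBN_i = 14.534*ln(ln(visc_i + 0.8)) + 10.975, blended linearly by mass fraction; since VBN is linear in VBI_i = ln(ln(visc_i + 0.8)) and the fractions sum to 1, blend VBI directly: visc = exp(exp(VBI_blend)) - 0.8
VBI_1 = ln(ln(48.7 + 0.8)) = 1.36148
VBI_2 = ln(ln(651 + 0.8)) = 1.86868
VBI_blend = 0.65 * 1.36148 + 0.35 * 1.86868 = 1.539
visc_blend = exp(exp(1.539)) - 0.8 = 104.8

104.8 cSt


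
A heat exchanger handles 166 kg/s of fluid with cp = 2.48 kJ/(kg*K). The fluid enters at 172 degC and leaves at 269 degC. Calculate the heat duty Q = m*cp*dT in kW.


Q = m_dot * cp * delta_T
delta_T = 269 - 172 = 97 K
Q = 166 * 2.48 * 97
= 411.68 * 97
= 39932.96 kW

39932.96 kW


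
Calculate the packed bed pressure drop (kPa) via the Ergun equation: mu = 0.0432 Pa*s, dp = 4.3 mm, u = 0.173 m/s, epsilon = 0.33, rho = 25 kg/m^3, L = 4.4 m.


dp = 4.3 mm = 0.0043 m
Viscous term = 150*0.0432*0.173*(1-0.33)^2 / (0.0043^2*0.33^3) = 757342
Inertial term = 1.75*25*0.173^2*(1-0.33) / (0.0043*0.33^3) = 5677.21
dP/L = 757342 + 5677.21 = 763019 Pa/m
dP = 763019 * 4.4 / 1000 = 3357 kPa

3357 kPa


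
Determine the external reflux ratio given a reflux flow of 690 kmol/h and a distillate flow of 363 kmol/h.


Reflux ratio definition: R = L / D (liquid returned / distillate withdrawn)
L = 690 kmol/h, D = 363 kmol/h
R = 690 / 363 = 1.901

1.901


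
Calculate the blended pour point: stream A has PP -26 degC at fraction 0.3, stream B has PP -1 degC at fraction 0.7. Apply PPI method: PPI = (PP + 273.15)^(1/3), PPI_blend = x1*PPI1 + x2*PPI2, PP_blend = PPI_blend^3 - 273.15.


PPI_1 = (-26 + 273.15)^(1/3) = 6.275575
PPI_2 = (-1 + 273.15)^(1/3) = 6.480414
PPI_blend = 0.3 * 6.275575 + 0.7 * 6.480414 = 6.418962
PP_blend = 6.418962^3 - 273.15 = 264.481 - 273.15 = -8.67

-8.67 degC


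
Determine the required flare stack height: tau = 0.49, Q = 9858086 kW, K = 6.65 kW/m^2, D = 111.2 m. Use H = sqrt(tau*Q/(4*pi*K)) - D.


tau*Q/(4*pi*K) = 0.49 * 9858086 / (4 * pi * 6.65) = 57803.9
sqrt(57803.9) = 240.424
H = 240.424 - 111.2 = 129.2

129.2 m


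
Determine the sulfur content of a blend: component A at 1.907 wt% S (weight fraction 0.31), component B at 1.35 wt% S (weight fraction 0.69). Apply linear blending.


Linear sulfur blending: S_blend = x1*S1 + x2*S2
Contribution 1: 0.31 * 1.907 = 0.59117 wt%
Contribution 2: 0.69 * 1.35 = 0.9315 wt%
S_blend = 0.59117 + 0.9315 = 1.52267

1.52267 wt%


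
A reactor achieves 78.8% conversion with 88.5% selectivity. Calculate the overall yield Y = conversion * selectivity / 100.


Overall yield = conversion (%) * selectivity (%) / 100
Conversion = 78.8%, Selectivity = 88.5%
Y = 78.8 * 88.5 / 100
= 69.738 %

69.738 %


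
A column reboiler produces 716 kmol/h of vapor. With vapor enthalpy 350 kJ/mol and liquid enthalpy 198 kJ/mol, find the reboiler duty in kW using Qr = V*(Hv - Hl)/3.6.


Qr = 716 * (350 - 198) / 3.6 = 716 * 152 / 3.6 = 30230

30230 kW


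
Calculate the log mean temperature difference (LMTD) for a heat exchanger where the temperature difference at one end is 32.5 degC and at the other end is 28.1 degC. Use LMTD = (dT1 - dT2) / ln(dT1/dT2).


LMTD = (dT1 - dT2) / ln(dT1/dT2)
= (32.5 - 28.1) / ln(32.5 / 28.1) = 4.4 / 0.145471 = 30.25

30.25 degC


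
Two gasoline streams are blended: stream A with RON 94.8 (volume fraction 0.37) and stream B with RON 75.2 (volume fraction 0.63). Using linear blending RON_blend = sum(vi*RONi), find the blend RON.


Linear blending: RON_blend = sum(vi * RONi)
Contribution 1: 0.37 * 94.8 = 35.076
Contribution 2: 0.63 * 75.2 = 47.376
RON_blend = 35.076 + 47.376 = 82.452

82.452


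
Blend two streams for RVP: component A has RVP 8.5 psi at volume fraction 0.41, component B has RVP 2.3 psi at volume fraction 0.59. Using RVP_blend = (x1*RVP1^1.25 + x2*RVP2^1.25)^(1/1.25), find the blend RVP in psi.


Chevron index: RVP_blend = (sum xi*RVPi^1.25)^(1/1.25)
RVP^1.25 terms: 0.41 * 8.5^1.25 + 0.59 * 2.3^1.25 = 7.62169
RVP_blend = 7.62169^(1/1.25) = 5.077

5.077 psi


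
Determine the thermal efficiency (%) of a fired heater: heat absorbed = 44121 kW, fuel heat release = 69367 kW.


Furnace efficiency = Q_absorbed / Q_fuel * 100
= 44121 / 69367 * 100 = 63.61

63.61 %


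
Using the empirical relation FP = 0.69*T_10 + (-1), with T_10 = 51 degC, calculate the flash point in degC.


FP = 0.69 * 51 + (-1) = 34.19

34.19 degC


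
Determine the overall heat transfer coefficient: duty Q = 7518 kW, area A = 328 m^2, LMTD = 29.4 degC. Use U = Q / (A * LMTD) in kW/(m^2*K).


From Q = U*A*LMTD, U = Q / (A * LMTD)
U = 7518 / (328 * 29.4) = 7518 / 9643.2 = 0.7796

0.7796 kW/(m^2*K)


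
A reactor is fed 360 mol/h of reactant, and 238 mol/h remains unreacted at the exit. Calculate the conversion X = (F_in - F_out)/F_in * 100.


X = (F_in - F_out) / F_in * 100
Moles reacted = 360 - 238 = 122
X = 122 / 360 * 100
= 0.3389 * 100
= 33.89 %

33.89 %


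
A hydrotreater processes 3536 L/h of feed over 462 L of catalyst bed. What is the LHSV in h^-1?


LHSV = volumetric feed rate / catalyst volume
= 3536 L/h / 462 L
= 7.654 h^-1

7.654 h^-1


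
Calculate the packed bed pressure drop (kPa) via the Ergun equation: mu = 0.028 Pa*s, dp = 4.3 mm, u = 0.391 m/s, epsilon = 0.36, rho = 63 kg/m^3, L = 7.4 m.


dp = 4.3 mm = 0.0043 m
Viscous term = 150*0.028*0.391*(1-0.36)^2 / (0.0043^2*0.36^3) = 779725
Inertial term = 1.75*63*0.391^2*(1-0.36) / (0.0043*0.36^3) = 53769.5
dP/L = 779725 + 53769.5 = 833494 Pa/m
dP = 833494 * 7.4 / 1000 = 6168 kPa

6168 kPa


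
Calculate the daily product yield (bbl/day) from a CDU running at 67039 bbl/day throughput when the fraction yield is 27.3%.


Crude throughput = 67039 bbl/day
Fraction yield = 27.3%
yield = throughput * fraction / 100
yield = 67039 * 27.3 / 100 = 18301.647

18301.647 bbl/day


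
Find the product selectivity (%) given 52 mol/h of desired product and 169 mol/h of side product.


Selectivity = desired / (desired + undesired) * 100
Total products = 52 + 169 = 221 mol/h
S = 52 / 221 * 100
= 0.2353 * 100
= 23.53 %

23.53 %


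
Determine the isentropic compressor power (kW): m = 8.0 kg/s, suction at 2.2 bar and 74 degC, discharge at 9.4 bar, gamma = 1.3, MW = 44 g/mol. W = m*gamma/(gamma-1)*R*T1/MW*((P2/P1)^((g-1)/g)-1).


Isentropic work: W = m*(gamma/(gamma-1))*(R*T1/MW)*((P2/P1)^((gamma-1)/gamma) - 1)
T1 = 74 + 273.15 = 347.15 K
Pressure ratio = 9.4 / 2.2 = 4.27273
Exponent = (1.3 - 1)/1.3 = 0.230769
(P2/P1)^exp - 1 = 4.27273^0.230769 - 1 = 0.398129
W = 8.0 * 1.3 / 0.3 * 8.314 * 347.15 / 44 * 0.398129 = 905.3

905.3 kW


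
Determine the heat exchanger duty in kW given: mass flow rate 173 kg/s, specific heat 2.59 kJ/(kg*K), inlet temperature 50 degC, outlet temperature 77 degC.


Q = m_dot * cp * delta_T
delta_T = 77 - 50 = 27 K
Q = 173 * 2.59 * 27
= 448.07 * 27
= 12097.89 kW

12097.89 kW


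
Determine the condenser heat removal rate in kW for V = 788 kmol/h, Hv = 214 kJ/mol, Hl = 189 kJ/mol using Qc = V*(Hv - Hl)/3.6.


Qc = 788 * (214 - 189) / 3.6 = 788 * 25 / 3.6 = 5472

5472 kW


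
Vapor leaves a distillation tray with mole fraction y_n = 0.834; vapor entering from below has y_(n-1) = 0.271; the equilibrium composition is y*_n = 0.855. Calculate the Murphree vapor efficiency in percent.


Murphree vapor efficiency: EMV = (y_n - y_(n-1)) / (y*_n - y_(n-1)) * 100
EMV = (0.834 - 0.271) / (0.855 - 0.271) * 100 = 0.563 / 0.584 * 100 = 96.40

96.40 %


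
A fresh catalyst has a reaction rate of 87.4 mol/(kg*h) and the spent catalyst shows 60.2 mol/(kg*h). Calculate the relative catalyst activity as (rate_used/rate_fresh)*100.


Activity (%) = (rate_used / rate_fresh) * 100
rate_used = 60.2, rate_fresh = 87.4
= (60.2 / 87.4) * 100
= 0.6888 * 100 = 68.88

68.88 %


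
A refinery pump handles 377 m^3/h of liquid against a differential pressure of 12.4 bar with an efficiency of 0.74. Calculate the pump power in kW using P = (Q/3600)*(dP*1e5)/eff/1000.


Q = 377 / 3600 = 0.104722 m^3/s
P = 0.104722 * (12.4 * 1e5) / 0.74 / 1000 = 175.5

175.5 kW


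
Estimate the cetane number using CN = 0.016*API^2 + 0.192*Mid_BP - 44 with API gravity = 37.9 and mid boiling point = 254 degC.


CN = 0.016 * 37.9^2 + 0.192 * 254 - 44
CN = 22.98256 + 48.768 - 44 = 27.75056

27.75056


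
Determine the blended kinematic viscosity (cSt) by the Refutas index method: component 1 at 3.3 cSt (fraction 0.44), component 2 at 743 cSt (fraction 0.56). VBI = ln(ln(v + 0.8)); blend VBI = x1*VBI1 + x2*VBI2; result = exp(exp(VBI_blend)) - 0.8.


Refutas method: VBN_i = 14.534*ln(ln(visc_i + 0.8)) + 10.975, blended linearly by mass fraction; since VBN is linear in VBI_i = ln(ln(visc_i + 0.8)) and the fractions sum to 1, blend VBI directly: visc = exp(exp(VBI_blend)) - 0.8
VBI_1 = ln(ln(3.3 + 0.8)) = 0.344289
VBI_2 = ln(ln(743 + 0.8)) = 1.88885
VBI_blend = 0.44 * 0.344289 + 0.56 * 1.88885 = 1.20924
visc_blend = exp(exp(1.20924)) - 0.8 = 27.73

27.73 cSt


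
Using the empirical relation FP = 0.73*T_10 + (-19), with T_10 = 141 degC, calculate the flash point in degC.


FP = 0.73 * 141 + (-19) = 83.93

83.93 degC


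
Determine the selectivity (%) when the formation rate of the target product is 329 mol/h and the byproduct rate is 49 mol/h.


Selectivity = desired / (desired + undesired) * 100
Total products = 329 + 49 = 378 mol/h
S = 329 / 378 * 100
= 0.8704 * 100
= 87.04 %

87.04 %


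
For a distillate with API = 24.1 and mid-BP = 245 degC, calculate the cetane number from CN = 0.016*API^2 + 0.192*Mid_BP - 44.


CN = 0.016 * 24.1^2 + 0.192 * 245 - 44
CN = 9.29296 + 47.04 - 44 = 12.33296

12.33296


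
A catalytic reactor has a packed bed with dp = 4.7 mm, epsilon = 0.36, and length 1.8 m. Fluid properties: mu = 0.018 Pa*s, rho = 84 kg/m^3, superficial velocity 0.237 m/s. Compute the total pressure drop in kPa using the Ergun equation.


dp = 4.7 mm = 0.0047 m
Viscous term = 150*0.018*0.237*(1-0.36)^2 / (0.0047^2*0.36^3) = 254313
Inertial term = 1.75*84*0.237^2*(1-0.36) / (0.0047*0.36^3) = 24098.4
dP/L = 254313 + 24098.4 = 278411 Pa/m
dP = 278411 * 1.8 / 1000 = 501.1 kPa

501.1 kPa


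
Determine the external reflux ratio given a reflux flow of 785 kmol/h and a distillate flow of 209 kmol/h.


Reflux ratio definition: R = L / D (liquid returned / distillate withdrawn)
L = 785 kmol/h, D = 209 kmol/h
R = 785 / 209 = 3.756

3.756


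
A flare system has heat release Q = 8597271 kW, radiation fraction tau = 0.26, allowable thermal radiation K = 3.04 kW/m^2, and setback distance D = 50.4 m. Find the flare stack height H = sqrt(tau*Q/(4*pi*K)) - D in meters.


tau*Q/(4*pi*K) = 0.26 * 8597271 / (4 * pi * 3.04) = 58512.8
sqrt(58512.8) = 241.894
H = 241.894 - 50.4 = 191.5

191.5 m


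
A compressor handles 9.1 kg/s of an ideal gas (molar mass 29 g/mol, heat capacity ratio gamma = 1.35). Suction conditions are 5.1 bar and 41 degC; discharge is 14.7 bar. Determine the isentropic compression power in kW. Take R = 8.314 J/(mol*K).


Isentropic work: W = m*(gamma/(gamma-1))*(R*T1/MW)*((P2/P1)^((gamma-1)/gamma) - 1)
T1 = 41 + 273.15 = 314.15 K
Pressure ratio = 14.7 / 5.1 = 2.88235
Exponent = (1.35 - 1)/1.35 = 0.259259
(P2/P1)^exp - 1 = 2.88235^0.259259 - 1 = 0.315811
W = 9.1 * 1.35 / 0.35 * 8.314 * 314.15 / 29 * 0.315811 = 998.4

998.4 kW


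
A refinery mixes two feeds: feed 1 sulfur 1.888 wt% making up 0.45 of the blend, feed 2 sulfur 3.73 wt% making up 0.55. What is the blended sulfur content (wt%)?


Linear sulfur blending: S_blend = x1*S1 + x2*S2
Contribution 1: 0.45 * 1.888 = 0.8496 wt%
Contribution 2: 0.55 * 3.73 = 2.0515 wt%
S_blend = 0.8496 + 2.0515 = 2.9011

2.9011 wt%


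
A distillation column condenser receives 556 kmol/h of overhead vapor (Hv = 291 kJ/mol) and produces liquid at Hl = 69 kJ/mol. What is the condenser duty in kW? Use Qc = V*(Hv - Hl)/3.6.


Qc = 556 * (291 - 69) / 3.6 = 556 * 222 / 3.6 = 34290

34290 kW
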